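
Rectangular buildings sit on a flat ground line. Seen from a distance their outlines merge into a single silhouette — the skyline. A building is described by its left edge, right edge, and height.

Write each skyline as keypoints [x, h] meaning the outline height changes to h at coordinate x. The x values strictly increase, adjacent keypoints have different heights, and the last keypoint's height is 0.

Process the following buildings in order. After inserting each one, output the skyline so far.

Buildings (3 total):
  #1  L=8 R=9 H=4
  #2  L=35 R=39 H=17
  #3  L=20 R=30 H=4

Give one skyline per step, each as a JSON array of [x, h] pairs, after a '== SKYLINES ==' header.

== SKYLINES ==
[[8,4],[9,0]]
[[8,4],[9,0],[35,17],[39,0]]
[[8,4],[9,0],[20,4],[30,0],[35,17],[39,0]]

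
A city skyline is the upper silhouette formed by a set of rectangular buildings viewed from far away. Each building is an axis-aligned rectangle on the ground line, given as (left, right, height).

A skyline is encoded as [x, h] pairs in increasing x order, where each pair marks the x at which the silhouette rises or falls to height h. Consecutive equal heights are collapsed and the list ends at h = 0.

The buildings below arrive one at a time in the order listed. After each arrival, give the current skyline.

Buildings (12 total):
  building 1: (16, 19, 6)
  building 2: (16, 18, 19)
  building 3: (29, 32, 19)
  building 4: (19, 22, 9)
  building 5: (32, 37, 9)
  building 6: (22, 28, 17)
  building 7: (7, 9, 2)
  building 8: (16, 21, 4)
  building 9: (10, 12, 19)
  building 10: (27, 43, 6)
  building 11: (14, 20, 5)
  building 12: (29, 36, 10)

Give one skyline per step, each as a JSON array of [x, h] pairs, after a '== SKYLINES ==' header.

== SKYLINES ==
[[16,6],[19,0]]
[[16,19],[18,6],[19,0]]
[[16,19],[18,6],[19,0],[29,19],[32,0]]
[[16,19],[18,6],[19,9],[22,0],[29,19],[32,0]]
[[16,19],[18,6],[19,9],[22,0],[29,19],[32,9],[37,0]]
[[16,19],[18,6],[19,9],[22,17],[28,0],[29,19],[32,9],[37,0]]
[[7,2],[9,0],[16,19],[18,6],[19,9],[22,17],[28,0],[29,19],[32,9],[37,0]]
[[7,2],[9,0],[16,19],[18,6],[19,9],[22,17],[28,0],[29,19],[32,9],[37,0]]
[[7,2],[9,0],[10,19],[12,0],[16,19],[18,6],[19,9],[22,17],[28,0],[29,19],[32,9],[37,0]]
[[7,2],[9,0],[10,19],[12,0],[16,19],[18,6],[19,9],[22,17],[28,6],[29,19],[32,9],[37,6],[43,0]]
[[7,2],[9,0],[10,19],[12,0],[14,5],[16,19],[18,6],[19,9],[22,17],[28,6],[29,19],[32,9],[37,6],[43,0]]
[[7,2],[9,0],[10,19],[12,0],[14,5],[16,19],[18,6],[19,9],[22,17],[28,6],[29,19],[32,10],[36,9],[37,6],[43,0]]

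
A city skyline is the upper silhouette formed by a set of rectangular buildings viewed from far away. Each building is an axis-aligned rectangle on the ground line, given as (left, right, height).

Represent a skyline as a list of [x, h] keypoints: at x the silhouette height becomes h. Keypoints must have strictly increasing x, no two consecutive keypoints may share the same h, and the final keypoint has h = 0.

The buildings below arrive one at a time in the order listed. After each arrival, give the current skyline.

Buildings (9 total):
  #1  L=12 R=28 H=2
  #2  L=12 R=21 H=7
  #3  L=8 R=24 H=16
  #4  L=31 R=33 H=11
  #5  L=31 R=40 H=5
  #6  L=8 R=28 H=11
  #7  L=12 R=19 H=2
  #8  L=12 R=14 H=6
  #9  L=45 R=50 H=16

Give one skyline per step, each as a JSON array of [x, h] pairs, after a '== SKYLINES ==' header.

== SKYLINES ==
[[12,2],[28,0]]
[[12,7],[21,2],[28,0]]
[[8,16],[24,2],[28,0]]
[[8,16],[24,2],[28,0],[31,11],[33,0]]
[[8,16],[24,2],[28,0],[31,11],[33,5],[40,0]]
[[8,16],[24,11],[28,0],[31,11],[33,5],[40,0]]
[[8,16],[24,11],[28,0],[31,11],[33,5],[40,0]]
[[8,16],[24,11],[28,0],[31,11],[33,5],[40,0]]
[[8,16],[24,11],[28,0],[31,11],[33,5],[40,0],[45,16],[50,0]]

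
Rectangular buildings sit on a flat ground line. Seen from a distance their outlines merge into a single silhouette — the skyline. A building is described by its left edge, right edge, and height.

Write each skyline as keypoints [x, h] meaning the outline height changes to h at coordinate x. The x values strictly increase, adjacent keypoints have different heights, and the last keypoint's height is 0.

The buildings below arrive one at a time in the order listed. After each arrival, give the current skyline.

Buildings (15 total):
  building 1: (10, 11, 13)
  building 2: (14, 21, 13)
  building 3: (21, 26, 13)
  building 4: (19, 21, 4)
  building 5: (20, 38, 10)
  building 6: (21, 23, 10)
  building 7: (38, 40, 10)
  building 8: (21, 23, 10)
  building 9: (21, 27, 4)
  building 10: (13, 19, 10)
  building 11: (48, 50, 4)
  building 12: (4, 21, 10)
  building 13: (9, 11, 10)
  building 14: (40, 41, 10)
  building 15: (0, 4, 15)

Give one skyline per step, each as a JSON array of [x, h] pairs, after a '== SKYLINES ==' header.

== SKYLINES ==
[[10,13],[11,0]]
[[10,13],[11,0],[14,13],[21,0]]
[[10,13],[11,0],[14,13],[26,0]]
[[10,13],[11,0],[14,13],[26,0]]
[[10,13],[11,0],[14,13],[26,10],[38,0]]
[[10,13],[11,0],[14,13],[26,10],[38,0]]
[[10,13],[11,0],[14,13],[26,10],[40,0]]
[[10,13],[11,0],[14,13],[26,10],[40,0]]
[[10,13],[11,0],[14,13],[26,10],[40,0]]
[[10,13],[11,0],[13,10],[14,13],[26,10],[40,0]]
[[10,13],[11,0],[13,10],[14,13],[26,10],[40,0],[48,4],[50,0]]
[[4,10],[10,13],[11,10],[14,13],[26,10],[40,0],[48,4],[50,0]]
[[4,10],[10,13],[11,10],[14,13],[26,10],[40,0],[48,4],[50,0]]
[[4,10],[10,13],[11,10],[14,13],[26,10],[41,0],[48,4],[50,0]]
[[0,15],[4,10],[10,13],[11,10],[14,13],[26,10],[41,0],[48,4],[50,0]]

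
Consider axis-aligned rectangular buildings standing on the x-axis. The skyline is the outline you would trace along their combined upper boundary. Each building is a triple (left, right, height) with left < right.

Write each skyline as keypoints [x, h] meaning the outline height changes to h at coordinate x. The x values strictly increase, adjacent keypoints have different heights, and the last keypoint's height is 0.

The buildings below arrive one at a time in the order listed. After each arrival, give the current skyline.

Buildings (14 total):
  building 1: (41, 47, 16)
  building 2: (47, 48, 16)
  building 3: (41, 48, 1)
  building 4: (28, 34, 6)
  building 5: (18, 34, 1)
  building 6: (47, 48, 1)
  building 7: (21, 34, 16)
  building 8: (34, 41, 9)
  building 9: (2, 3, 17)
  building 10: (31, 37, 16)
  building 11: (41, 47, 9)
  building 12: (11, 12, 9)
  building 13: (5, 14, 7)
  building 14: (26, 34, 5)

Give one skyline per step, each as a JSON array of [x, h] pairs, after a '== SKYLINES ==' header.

== SKYLINES ==
[[41,16],[47,0]]
[[41,16],[48,0]]
[[41,16],[48,0]]
[[28,6],[34,0],[41,16],[48,0]]
[[18,1],[28,6],[34,0],[41,16],[48,0]]
[[18,1],[28,6],[34,0],[41,16],[48,0]]
[[18,1],[21,16],[34,0],[41,16],[48,0]]
[[18,1],[21,16],[34,9],[41,16],[48,0]]
[[2,17],[3,0],[18,1],[21,16],[34,9],[41,16],[48,0]]
[[2,17],[3,0],[18,1],[21,16],[37,9],[41,16],[48,0]]
[[2,17],[3,0],[18,1],[21,16],[37,9],[41,16],[48,0]]
[[2,17],[3,0],[11,9],[12,0],[18,1],[21,16],[37,9],[41,16],[48,0]]
[[2,17],[3,0],[5,7],[11,9],[12,7],[14,0],[18,1],[21,16],[37,9],[41,16],[48,0]]
[[2,17],[3,0],[5,7],[11,9],[12,7],[14,0],[18,1],[21,16],[37,9],[41,16],[48,0]]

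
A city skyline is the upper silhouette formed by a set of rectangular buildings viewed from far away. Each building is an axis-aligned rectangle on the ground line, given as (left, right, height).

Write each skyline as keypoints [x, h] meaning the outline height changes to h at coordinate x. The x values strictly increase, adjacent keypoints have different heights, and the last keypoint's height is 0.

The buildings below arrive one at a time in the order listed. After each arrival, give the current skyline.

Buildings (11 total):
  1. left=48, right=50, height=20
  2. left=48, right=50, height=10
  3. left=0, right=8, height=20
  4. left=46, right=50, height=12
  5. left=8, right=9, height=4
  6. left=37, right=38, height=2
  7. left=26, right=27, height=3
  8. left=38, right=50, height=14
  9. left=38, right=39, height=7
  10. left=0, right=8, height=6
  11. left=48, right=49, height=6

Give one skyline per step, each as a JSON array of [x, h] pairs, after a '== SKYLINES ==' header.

== SKYLINES ==
[[48,20],[50,0]]
[[48,20],[50,0]]
[[0,20],[8,0],[48,20],[50,0]]
[[0,20],[8,0],[46,12],[48,20],[50,0]]
[[0,20],[8,4],[9,0],[46,12],[48,20],[50,0]]
[[0,20],[8,4],[9,0],[37,2],[38,0],[46,12],[48,20],[50,0]]
[[0,20],[8,4],[9,0],[26,3],[27,0],[37,2],[38,0],[46,12],[48,20],[50,0]]
[[0,20],[8,4],[9,0],[26,3],[27,0],[37,2],[38,14],[48,20],[50,0]]
[[0,20],[8,4],[9,0],[26,3],[27,0],[37,2],[38,14],[48,20],[50,0]]
[[0,20],[8,4],[9,0],[26,3],[27,0],[37,2],[38,14],[48,20],[50,0]]
[[0,20],[8,4],[9,0],[26,3],[27,0],[37,2],[38,14],[48,20],[50,0]]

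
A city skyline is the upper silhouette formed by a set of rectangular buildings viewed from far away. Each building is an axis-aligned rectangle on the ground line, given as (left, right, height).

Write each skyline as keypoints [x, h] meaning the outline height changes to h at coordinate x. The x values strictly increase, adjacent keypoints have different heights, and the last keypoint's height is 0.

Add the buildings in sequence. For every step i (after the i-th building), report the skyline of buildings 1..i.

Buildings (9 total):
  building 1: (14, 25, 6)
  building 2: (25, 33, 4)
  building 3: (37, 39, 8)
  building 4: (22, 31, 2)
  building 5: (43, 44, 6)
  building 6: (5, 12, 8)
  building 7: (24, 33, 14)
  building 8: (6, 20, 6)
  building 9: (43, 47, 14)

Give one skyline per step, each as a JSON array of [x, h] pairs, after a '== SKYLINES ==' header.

== SKYLINES ==
[[14,6],[25,0]]
[[14,6],[25,4],[33,0]]
[[14,6],[25,4],[33,0],[37,8],[39,0]]
[[14,6],[25,4],[33,0],[37,8],[39,0]]
[[14,6],[25,4],[33,0],[37,8],[39,0],[43,6],[44,0]]
[[5,8],[12,0],[14,6],[25,4],[33,0],[37,8],[39,0],[43,6],[44,0]]
[[5,8],[12,0],[14,6],[24,14],[33,0],[37,8],[39,0],[43,6],[44,0]]
[[5,8],[12,6],[24,14],[33,0],[37,8],[39,0],[43,6],[44,0]]
[[5,8],[12,6],[24,14],[33,0],[37,8],[39,0],[43,14],[47,0]]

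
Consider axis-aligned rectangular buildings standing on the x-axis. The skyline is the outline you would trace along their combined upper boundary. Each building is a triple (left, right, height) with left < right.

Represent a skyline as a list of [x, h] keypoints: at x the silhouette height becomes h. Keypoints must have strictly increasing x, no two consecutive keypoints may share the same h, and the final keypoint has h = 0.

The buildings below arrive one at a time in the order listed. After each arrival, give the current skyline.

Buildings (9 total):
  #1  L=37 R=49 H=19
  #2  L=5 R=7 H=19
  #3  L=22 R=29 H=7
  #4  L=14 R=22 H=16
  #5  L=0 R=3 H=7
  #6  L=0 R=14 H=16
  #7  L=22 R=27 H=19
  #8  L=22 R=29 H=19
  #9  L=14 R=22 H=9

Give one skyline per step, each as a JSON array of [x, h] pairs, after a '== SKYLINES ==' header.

== SKYLINES ==
[[37,19],[49,0]]
[[5,19],[7,0],[37,19],[49,0]]
[[5,19],[7,0],[22,7],[29,0],[37,19],[49,0]]
[[5,19],[7,0],[14,16],[22,7],[29,0],[37,19],[49,0]]
[[0,7],[3,0],[5,19],[7,0],[14,16],[22,7],[29,0],[37,19],[49,0]]
[[0,16],[5,19],[7,16],[22,7],[29,0],[37,19],[49,0]]
[[0,16],[5,19],[7,16],[22,19],[27,7],[29,0],[37,19],[49,0]]
[[0,16],[5,19],[7,16],[22,19],[29,0],[37,19],[49,0]]
[[0,16],[5,19],[7,16],[22,19],[29,0],[37,19],[49,0]]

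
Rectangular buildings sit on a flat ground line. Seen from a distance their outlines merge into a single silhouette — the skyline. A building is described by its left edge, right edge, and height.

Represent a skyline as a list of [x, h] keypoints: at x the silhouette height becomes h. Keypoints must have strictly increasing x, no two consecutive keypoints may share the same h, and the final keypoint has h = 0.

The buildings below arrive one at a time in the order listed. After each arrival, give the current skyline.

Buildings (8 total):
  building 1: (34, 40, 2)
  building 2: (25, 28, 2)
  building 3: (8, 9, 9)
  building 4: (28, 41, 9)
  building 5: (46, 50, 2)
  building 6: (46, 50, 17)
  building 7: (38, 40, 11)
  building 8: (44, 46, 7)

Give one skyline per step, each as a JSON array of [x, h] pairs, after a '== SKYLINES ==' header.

== SKYLINES ==
[[34,2],[40,0]]
[[25,2],[28,0],[34,2],[40,0]]
[[8,9],[9,0],[25,2],[28,0],[34,2],[40,0]]
[[8,9],[9,0],[25,2],[28,9],[41,0]]
[[8,9],[9,0],[25,2],[28,9],[41,0],[46,2],[50,0]]
[[8,9],[9,0],[25,2],[28,9],[41,0],[46,17],[50,0]]
[[8,9],[9,0],[25,2],[28,9],[38,11],[40,9],[41,0],[46,17],[50,0]]
[[8,9],[9,0],[25,2],[28,9],[38,11],[40,9],[41,0],[44,7],[46,17],[50,0]]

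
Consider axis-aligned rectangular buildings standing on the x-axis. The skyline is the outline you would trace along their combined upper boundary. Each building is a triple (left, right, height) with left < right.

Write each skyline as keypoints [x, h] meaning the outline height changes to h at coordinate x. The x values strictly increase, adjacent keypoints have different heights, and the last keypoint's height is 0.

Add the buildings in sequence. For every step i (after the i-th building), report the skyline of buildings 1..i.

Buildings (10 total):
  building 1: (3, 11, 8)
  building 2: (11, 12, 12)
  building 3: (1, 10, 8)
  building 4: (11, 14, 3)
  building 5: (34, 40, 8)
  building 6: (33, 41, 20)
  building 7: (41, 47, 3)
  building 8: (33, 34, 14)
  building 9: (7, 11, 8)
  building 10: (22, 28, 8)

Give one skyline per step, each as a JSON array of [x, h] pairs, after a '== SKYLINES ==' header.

== SKYLINES ==
[[3,8],[11,0]]
[[3,8],[11,12],[12,0]]
[[1,8],[11,12],[12,0]]
[[1,8],[11,12],[12,3],[14,0]]
[[1,8],[11,12],[12,3],[14,0],[34,8],[40,0]]
[[1,8],[11,12],[12,3],[14,0],[33,20],[41,0]]
[[1,8],[11,12],[12,3],[14,0],[33,20],[41,3],[47,0]]
[[1,8],[11,12],[12,3],[14,0],[33,20],[41,3],[47,0]]
[[1,8],[11,12],[12,3],[14,0],[33,20],[41,3],[47,0]]
[[1,8],[11,12],[12,3],[14,0],[22,8],[28,0],[33,20],[41,3],[47,0]]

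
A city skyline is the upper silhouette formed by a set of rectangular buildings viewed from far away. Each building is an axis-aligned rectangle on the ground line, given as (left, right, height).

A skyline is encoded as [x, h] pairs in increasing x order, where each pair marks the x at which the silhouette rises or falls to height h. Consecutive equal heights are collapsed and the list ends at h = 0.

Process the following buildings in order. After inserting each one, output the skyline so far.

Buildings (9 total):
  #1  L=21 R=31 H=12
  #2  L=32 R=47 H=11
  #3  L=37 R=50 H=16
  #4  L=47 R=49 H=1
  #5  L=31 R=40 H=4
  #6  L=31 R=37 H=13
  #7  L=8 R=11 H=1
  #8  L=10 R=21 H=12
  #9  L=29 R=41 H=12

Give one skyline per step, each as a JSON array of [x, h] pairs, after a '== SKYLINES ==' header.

== SKYLINES ==
[[21,12],[31,0]]
[[21,12],[31,0],[32,11],[47,0]]
[[21,12],[31,0],[32,11],[37,16],[50,0]]
[[21,12],[31,0],[32,11],[37,16],[50,0]]
[[21,12],[31,4],[32,11],[37,16],[50,0]]
[[21,12],[31,13],[37,16],[50,0]]
[[8,1],[11,0],[21,12],[31,13],[37,16],[50,0]]
[[8,1],[10,12],[31,13],[37,16],[50,0]]
[[8,1],[10,12],[31,13],[37,16],[50,0]]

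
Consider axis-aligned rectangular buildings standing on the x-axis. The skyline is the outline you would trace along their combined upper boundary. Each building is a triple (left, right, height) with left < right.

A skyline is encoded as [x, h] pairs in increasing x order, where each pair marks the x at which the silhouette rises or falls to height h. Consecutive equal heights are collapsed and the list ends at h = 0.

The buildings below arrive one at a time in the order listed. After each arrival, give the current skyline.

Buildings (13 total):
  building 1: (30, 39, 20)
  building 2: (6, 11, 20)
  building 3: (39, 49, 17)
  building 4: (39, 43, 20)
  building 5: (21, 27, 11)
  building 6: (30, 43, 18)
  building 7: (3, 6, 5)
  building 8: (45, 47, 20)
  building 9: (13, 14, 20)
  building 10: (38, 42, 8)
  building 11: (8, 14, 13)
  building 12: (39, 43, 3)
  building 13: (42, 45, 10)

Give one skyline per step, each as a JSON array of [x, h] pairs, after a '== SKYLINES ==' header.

== SKYLINES ==
[[30,20],[39,0]]
[[6,20],[11,0],[30,20],[39,0]]
[[6,20],[11,0],[30,20],[39,17],[49,0]]
[[6,20],[11,0],[30,20],[43,17],[49,0]]
[[6,20],[11,0],[21,11],[27,0],[30,20],[43,17],[49,0]]
[[6,20],[11,0],[21,11],[27,0],[30,20],[43,17],[49,0]]
[[3,5],[6,20],[11,0],[21,11],[27,0],[30,20],[43,17],[49,0]]
[[3,5],[6,20],[11,0],[21,11],[27,0],[30,20],[43,17],[45,20],[47,17],[49,0]]
[[3,5],[6,20],[11,0],[13,20],[14,0],[21,11],[27,0],[30,20],[43,17],[45,20],[47,17],[49,0]]
[[3,5],[6,20],[11,0],[13,20],[14,0],[21,11],[27,0],[30,20],[43,17],[45,20],[47,17],[49,0]]
[[3,5],[6,20],[11,13],[13,20],[14,0],[21,11],[27,0],[30,20],[43,17],[45,20],[47,17],[49,0]]
[[3,5],[6,20],[11,13],[13,20],[14,0],[21,11],[27,0],[30,20],[43,17],[45,20],[47,17],[49,0]]
[[3,5],[6,20],[11,13],[13,20],[14,0],[21,11],[27,0],[30,20],[43,17],[45,20],[47,17],[49,0]]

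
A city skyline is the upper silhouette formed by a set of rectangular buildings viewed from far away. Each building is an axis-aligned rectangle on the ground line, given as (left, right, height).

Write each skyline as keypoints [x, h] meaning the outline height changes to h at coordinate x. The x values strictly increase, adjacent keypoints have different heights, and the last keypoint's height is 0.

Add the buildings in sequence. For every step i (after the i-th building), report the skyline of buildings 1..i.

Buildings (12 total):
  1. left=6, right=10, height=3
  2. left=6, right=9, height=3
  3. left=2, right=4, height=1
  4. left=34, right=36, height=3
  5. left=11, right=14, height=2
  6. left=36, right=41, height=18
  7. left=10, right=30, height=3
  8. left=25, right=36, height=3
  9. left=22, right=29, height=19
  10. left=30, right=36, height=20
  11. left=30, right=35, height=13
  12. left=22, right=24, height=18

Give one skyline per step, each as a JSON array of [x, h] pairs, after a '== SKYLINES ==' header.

== SKYLINES ==
[[6,3],[10,0]]
[[6,3],[10,0]]
[[2,1],[4,0],[6,3],[10,0]]
[[2,1],[4,0],[6,3],[10,0],[34,3],[36,0]]
[[2,1],[4,0],[6,3],[10,0],[11,2],[14,0],[34,3],[36,0]]
[[2,1],[4,0],[6,3],[10,0],[11,2],[14,0],[34,3],[36,18],[41,0]]
[[2,1],[4,0],[6,3],[30,0],[34,3],[36,18],[41,0]]
[[2,1],[4,0],[6,3],[36,18],[41,0]]
[[2,1],[4,0],[6,3],[22,19],[29,3],[36,18],[41,0]]
[[2,1],[4,0],[6,3],[22,19],[29,3],[30,20],[36,18],[41,0]]
[[2,1],[4,0],[6,3],[22,19],[29,3],[30,20],[36,18],[41,0]]
[[2,1],[4,0],[6,3],[22,19],[29,3],[30,20],[36,18],[41,0]]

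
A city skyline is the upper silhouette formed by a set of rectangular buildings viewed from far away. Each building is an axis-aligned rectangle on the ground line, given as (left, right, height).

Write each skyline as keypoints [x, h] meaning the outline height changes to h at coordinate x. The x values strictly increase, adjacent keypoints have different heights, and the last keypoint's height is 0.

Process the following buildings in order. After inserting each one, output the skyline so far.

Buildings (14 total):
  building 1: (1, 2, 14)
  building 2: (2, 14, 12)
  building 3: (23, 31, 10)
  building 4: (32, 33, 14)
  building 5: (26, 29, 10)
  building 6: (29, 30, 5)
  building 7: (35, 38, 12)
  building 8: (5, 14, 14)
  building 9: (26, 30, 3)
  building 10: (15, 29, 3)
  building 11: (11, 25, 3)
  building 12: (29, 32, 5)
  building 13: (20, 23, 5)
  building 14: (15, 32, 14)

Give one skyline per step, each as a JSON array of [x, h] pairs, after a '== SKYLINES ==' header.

== SKYLINES ==
[[1,14],[2,0]]
[[1,14],[2,12],[14,0]]
[[1,14],[2,12],[14,0],[23,10],[31,0]]
[[1,14],[2,12],[14,0],[23,10],[31,0],[32,14],[33,0]]
[[1,14],[2,12],[14,0],[23,10],[31,0],[32,14],[33,0]]
[[1,14],[2,12],[14,0],[23,10],[31,0],[32,14],[33,0]]
[[1,14],[2,12],[14,0],[23,10],[31,0],[32,14],[33,0],[35,12],[38,0]]
[[1,14],[2,12],[5,14],[14,0],[23,10],[31,0],[32,14],[33,0],[35,12],[38,0]]
[[1,14],[2,12],[5,14],[14,0],[23,10],[31,0],[32,14],[33,0],[35,12],[38,0]]
[[1,14],[2,12],[5,14],[14,0],[15,3],[23,10],[31,0],[32,14],[33,0],[35,12],[38,0]]
[[1,14],[2,12],[5,14],[14,3],[23,10],[31,0],[32,14],[33,0],[35,12],[38,0]]
[[1,14],[2,12],[5,14],[14,3],[23,10],[31,5],[32,14],[33,0],[35,12],[38,0]]
[[1,14],[2,12],[5,14],[14,3],[20,5],[23,10],[31,5],[32,14],[33,0],[35,12],[38,0]]
[[1,14],[2,12],[5,14],[14,3],[15,14],[33,0],[35,12],[38,0]]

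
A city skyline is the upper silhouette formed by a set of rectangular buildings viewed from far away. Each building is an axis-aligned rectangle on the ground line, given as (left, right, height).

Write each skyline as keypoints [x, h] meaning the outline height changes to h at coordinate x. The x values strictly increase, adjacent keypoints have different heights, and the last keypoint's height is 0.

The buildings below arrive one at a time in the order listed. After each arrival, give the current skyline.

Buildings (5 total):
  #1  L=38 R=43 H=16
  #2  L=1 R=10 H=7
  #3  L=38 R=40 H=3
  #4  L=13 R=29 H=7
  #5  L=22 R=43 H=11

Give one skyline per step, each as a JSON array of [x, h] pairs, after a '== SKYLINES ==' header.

== SKYLINES ==
[[38,16],[43,0]]
[[1,7],[10,0],[38,16],[43,0]]
[[1,7],[10,0],[38,16],[43,0]]
[[1,7],[10,0],[13,7],[29,0],[38,16],[43,0]]
[[1,7],[10,0],[13,7],[22,11],[38,16],[43,0]]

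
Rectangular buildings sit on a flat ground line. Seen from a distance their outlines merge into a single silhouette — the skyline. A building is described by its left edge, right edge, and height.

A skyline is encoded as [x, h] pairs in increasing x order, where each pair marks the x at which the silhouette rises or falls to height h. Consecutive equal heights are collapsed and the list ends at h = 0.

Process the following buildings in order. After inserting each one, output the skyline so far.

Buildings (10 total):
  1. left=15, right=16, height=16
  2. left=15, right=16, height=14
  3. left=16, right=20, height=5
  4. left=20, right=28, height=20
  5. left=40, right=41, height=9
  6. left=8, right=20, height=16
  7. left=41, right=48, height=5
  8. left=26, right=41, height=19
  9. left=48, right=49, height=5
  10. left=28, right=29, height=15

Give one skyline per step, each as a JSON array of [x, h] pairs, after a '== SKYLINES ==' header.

== SKYLINES ==
[[15,16],[16,0]]
[[15,16],[16,0]]
[[15,16],[16,5],[20,0]]
[[15,16],[16,5],[20,20],[28,0]]
[[15,16],[16,5],[20,20],[28,0],[40,9],[41,0]]
[[8,16],[20,20],[28,0],[40,9],[41,0]]
[[8,16],[20,20],[28,0],[40,9],[41,5],[48,0]]
[[8,16],[20,20],[28,19],[41,5],[48,0]]
[[8,16],[20,20],[28,19],[41,5],[49,0]]
[[8,16],[20,20],[28,19],[41,5],[49,0]]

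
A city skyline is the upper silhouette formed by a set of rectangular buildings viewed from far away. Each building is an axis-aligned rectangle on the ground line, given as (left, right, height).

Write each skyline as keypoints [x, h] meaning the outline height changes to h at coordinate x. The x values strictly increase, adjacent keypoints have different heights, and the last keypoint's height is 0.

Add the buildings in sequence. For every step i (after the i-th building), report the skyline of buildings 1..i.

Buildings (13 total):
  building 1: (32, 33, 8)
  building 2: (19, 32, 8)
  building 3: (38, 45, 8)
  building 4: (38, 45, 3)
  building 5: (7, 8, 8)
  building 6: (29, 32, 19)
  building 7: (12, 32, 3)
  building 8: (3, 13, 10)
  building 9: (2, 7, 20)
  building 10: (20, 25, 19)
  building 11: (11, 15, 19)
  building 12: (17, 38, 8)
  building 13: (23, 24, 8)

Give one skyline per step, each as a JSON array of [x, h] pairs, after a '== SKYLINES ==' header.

== SKYLINES ==
[[32,8],[33,0]]
[[19,8],[33,0]]
[[19,8],[33,0],[38,8],[45,0]]
[[19,8],[33,0],[38,8],[45,0]]
[[7,8],[8,0],[19,8],[33,0],[38,8],[45,0]]
[[7,8],[8,0],[19,8],[29,19],[32,8],[33,0],[38,8],[45,0]]
[[7,8],[8,0],[12,3],[19,8],[29,19],[32,8],[33,0],[38,8],[45,0]]
[[3,10],[13,3],[19,8],[29,19],[32,8],[33,0],[38,8],[45,0]]
[[2,20],[7,10],[13,3],[19,8],[29,19],[32,8],[33,0],[38,8],[45,0]]
[[2,20],[7,10],[13,3],[19,8],[20,19],[25,8],[29,19],[32,8],[33,0],[38,8],[45,0]]
[[2,20],[7,10],[11,19],[15,3],[19,8],[20,19],[25,8],[29,19],[32,8],[33,0],[38,8],[45,0]]
[[2,20],[7,10],[11,19],[15,3],[17,8],[20,19],[25,8],[29,19],[32,8],[45,0]]
[[2,20],[7,10],[11,19],[15,3],[17,8],[20,19],[25,8],[29,19],[32,8],[45,0]]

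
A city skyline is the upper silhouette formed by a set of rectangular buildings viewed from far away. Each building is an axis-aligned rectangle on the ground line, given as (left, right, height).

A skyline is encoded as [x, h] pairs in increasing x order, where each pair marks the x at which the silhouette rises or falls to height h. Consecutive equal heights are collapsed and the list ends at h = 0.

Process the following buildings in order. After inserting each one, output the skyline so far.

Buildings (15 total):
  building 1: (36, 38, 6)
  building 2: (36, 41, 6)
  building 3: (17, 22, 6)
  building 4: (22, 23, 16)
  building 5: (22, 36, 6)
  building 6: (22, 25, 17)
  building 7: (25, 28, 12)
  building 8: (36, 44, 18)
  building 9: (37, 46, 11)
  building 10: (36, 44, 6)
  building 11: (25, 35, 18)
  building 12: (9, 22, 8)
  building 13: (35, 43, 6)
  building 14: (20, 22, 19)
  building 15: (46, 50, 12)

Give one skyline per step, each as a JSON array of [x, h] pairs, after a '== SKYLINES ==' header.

== SKYLINES ==
[[36,6],[38,0]]
[[36,6],[41,0]]
[[17,6],[22,0],[36,6],[41,0]]
[[17,6],[22,16],[23,0],[36,6],[41,0]]
[[17,6],[22,16],[23,6],[41,0]]
[[17,6],[22,17],[25,6],[41,0]]
[[17,6],[22,17],[25,12],[28,6],[41,0]]
[[17,6],[22,17],[25,12],[28,6],[36,18],[44,0]]
[[17,6],[22,17],[25,12],[28,6],[36,18],[44,11],[46,0]]
[[17,6],[22,17],[25,12],[28,6],[36,18],[44,11],[46,0]]
[[17,6],[22,17],[25,18],[35,6],[36,18],[44,11],[46,0]]
[[9,8],[22,17],[25,18],[35,6],[36,18],[44,11],[46,0]]
[[9,8],[22,17],[25,18],[35,6],[36,18],[44,11],[46,0]]
[[9,8],[20,19],[22,17],[25,18],[35,6],[36,18],[44,11],[46,0]]
[[9,8],[20,19],[22,17],[25,18],[35,6],[36,18],[44,11],[46,12],[50,0]]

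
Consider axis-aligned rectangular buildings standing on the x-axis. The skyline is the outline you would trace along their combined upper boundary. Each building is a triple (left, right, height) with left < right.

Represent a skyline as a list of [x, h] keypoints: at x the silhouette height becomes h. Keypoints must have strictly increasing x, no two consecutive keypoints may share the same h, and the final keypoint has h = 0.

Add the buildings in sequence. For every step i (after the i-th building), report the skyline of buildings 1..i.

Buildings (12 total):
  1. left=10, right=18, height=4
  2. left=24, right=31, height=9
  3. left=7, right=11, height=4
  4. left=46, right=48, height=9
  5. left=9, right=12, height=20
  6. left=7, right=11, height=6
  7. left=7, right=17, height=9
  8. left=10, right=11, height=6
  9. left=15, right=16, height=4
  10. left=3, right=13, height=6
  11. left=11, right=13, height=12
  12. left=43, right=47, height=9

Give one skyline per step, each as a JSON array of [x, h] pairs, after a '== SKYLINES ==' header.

== SKYLINES ==
[[10,4],[18,0]]
[[10,4],[18,0],[24,9],[31,0]]
[[7,4],[18,0],[24,9],[31,0]]
[[7,4],[18,0],[24,9],[31,0],[46,9],[48,0]]
[[7,4],[9,20],[12,4],[18,0],[24,9],[31,0],[46,9],[48,0]]
[[7,6],[9,20],[12,4],[18,0],[24,9],[31,0],[46,9],[48,0]]
[[7,9],[9,20],[12,9],[17,4],[18,0],[24,9],[31,0],[46,9],[48,0]]
[[7,9],[9,20],[12,9],[17,4],[18,0],[24,9],[31,0],[46,9],[48,0]]
[[7,9],[9,20],[12,9],[17,4],[18,0],[24,9],[31,0],[46,9],[48,0]]
[[3,6],[7,9],[9,20],[12,9],[17,4],[18,0],[24,9],[31,0],[46,9],[48,0]]
[[3,6],[7,9],[9,20],[12,12],[13,9],[17,4],[18,0],[24,9],[31,0],[46,9],[48,0]]
[[3,6],[7,9],[9,20],[12,12],[13,9],[17,4],[18,0],[24,9],[31,0],[43,9],[48,0]]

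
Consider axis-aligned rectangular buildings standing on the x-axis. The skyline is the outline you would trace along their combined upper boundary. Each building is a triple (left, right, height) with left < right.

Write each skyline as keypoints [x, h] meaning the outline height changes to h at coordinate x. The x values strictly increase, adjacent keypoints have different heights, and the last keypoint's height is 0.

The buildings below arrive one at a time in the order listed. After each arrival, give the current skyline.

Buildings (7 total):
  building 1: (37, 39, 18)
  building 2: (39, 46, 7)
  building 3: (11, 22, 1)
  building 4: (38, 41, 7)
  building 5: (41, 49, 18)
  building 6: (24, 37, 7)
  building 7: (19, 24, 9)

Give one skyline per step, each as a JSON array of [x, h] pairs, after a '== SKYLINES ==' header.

== SKYLINES ==
[[37,18],[39,0]]
[[37,18],[39,7],[46,0]]
[[11,1],[22,0],[37,18],[39,7],[46,0]]
[[11,1],[22,0],[37,18],[39,7],[46,0]]
[[11,1],[22,0],[37,18],[39,7],[41,18],[49,0]]
[[11,1],[22,0],[24,7],[37,18],[39,7],[41,18],[49,0]]
[[11,1],[19,9],[24,7],[37,18],[39,7],[41,18],[49,0]]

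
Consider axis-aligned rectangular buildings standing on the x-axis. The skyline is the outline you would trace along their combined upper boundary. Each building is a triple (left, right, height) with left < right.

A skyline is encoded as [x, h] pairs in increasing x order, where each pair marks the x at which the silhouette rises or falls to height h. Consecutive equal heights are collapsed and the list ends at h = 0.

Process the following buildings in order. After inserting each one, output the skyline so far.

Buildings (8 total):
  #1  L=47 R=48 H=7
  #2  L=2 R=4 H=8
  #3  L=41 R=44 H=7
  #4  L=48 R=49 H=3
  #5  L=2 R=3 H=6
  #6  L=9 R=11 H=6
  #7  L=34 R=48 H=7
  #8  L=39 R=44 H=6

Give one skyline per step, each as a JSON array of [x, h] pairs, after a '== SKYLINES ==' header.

== SKYLINES ==
[[47,7],[48,0]]
[[2,8],[4,0],[47,7],[48,0]]
[[2,8],[4,0],[41,7],[44,0],[47,7],[48,0]]
[[2,8],[4,0],[41,7],[44,0],[47,7],[48,3],[49,0]]
[[2,8],[4,0],[41,7],[44,0],[47,7],[48,3],[49,0]]
[[2,8],[4,0],[9,6],[11,0],[41,7],[44,0],[47,7],[48,3],[49,0]]
[[2,8],[4,0],[9,6],[11,0],[34,7],[48,3],[49,0]]
[[2,8],[4,0],[9,6],[11,0],[34,7],[48,3],[49,0]]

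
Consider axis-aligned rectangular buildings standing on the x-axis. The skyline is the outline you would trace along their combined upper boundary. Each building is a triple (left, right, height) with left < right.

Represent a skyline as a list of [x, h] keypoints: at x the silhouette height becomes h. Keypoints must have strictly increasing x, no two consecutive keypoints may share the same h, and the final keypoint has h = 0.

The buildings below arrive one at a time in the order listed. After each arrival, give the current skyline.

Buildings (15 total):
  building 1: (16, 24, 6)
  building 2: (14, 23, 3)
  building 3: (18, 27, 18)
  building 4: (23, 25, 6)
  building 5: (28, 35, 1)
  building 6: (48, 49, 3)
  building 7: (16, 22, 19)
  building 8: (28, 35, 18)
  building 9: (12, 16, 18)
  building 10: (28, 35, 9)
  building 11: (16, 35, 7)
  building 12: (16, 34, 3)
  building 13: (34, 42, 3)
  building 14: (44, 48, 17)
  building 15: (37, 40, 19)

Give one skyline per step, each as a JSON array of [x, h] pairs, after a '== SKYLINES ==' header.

== SKYLINES ==
[[16,6],[24,0]]
[[14,3],[16,6],[24,0]]
[[14,3],[16,6],[18,18],[27,0]]
[[14,3],[16,6],[18,18],[27,0]]
[[14,3],[16,6],[18,18],[27,0],[28,1],[35,0]]
[[14,3],[16,6],[18,18],[27,0],[28,1],[35,0],[48,3],[49,0]]
[[14,3],[16,19],[22,18],[27,0],[28,1],[35,0],[48,3],[49,0]]
[[14,3],[16,19],[22,18],[27,0],[28,18],[35,0],[48,3],[49,0]]
[[12,18],[16,19],[22,18],[27,0],[28,18],[35,0],[48,3],[49,0]]
[[12,18],[16,19],[22,18],[27,0],[28,18],[35,0],[48,3],[49,0]]
[[12,18],[16,19],[22,18],[27,7],[28,18],[35,0],[48,3],[49,0]]
[[12,18],[16,19],[22,18],[27,7],[28,18],[35,0],[48,3],[49,0]]
[[12,18],[16,19],[22,18],[27,7],[28,18],[35,3],[42,0],[48,3],[49,0]]
[[12,18],[16,19],[22,18],[27,7],[28,18],[35,3],[42,0],[44,17],[48,3],[49,0]]
[[12,18],[16,19],[22,18],[27,7],[28,18],[35,3],[37,19],[40,3],[42,0],[44,17],[48,3],[49,0]]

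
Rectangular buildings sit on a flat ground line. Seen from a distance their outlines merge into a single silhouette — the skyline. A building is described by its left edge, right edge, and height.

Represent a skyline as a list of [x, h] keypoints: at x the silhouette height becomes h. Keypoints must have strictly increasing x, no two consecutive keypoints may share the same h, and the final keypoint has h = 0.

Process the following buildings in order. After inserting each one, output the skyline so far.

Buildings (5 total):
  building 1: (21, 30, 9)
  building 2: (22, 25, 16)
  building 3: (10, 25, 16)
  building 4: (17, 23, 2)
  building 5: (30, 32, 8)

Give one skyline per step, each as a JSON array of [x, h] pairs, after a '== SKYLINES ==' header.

== SKYLINES ==
[[21,9],[30,0]]
[[21,9],[22,16],[25,9],[30,0]]
[[10,16],[25,9],[30,0]]
[[10,16],[25,9],[30,0]]
[[10,16],[25,9],[30,8],[32,0]]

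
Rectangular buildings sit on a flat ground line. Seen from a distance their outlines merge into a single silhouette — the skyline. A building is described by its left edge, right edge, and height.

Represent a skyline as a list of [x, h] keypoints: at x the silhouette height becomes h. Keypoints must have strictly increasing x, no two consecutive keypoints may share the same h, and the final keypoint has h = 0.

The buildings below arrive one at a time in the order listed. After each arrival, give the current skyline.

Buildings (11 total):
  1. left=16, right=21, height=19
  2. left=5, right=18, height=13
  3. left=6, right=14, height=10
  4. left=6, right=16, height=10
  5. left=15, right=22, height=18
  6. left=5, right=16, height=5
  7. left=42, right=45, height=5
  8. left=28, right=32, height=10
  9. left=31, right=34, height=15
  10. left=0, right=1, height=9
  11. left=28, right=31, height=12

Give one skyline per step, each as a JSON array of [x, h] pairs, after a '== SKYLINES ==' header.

== SKYLINES ==
[[16,19],[21,0]]
[[5,13],[16,19],[21,0]]
[[5,13],[16,19],[21,0]]
[[5,13],[16,19],[21,0]]
[[5,13],[15,18],[16,19],[21,18],[22,0]]
[[5,13],[15,18],[16,19],[21,18],[22,0]]
[[5,13],[15,18],[16,19],[21,18],[22,0],[42,5],[45,0]]
[[5,13],[15,18],[16,19],[21,18],[22,0],[28,10],[32,0],[42,5],[45,0]]
[[5,13],[15,18],[16,19],[21,18],[22,0],[28,10],[31,15],[34,0],[42,5],[45,0]]
[[0,9],[1,0],[5,13],[15,18],[16,19],[21,18],[22,0],[28,10],[31,15],[34,0],[42,5],[45,0]]
[[0,9],[1,0],[5,13],[15,18],[16,19],[21,18],[22,0],[28,12],[31,15],[34,0],[42,5],[45,0]]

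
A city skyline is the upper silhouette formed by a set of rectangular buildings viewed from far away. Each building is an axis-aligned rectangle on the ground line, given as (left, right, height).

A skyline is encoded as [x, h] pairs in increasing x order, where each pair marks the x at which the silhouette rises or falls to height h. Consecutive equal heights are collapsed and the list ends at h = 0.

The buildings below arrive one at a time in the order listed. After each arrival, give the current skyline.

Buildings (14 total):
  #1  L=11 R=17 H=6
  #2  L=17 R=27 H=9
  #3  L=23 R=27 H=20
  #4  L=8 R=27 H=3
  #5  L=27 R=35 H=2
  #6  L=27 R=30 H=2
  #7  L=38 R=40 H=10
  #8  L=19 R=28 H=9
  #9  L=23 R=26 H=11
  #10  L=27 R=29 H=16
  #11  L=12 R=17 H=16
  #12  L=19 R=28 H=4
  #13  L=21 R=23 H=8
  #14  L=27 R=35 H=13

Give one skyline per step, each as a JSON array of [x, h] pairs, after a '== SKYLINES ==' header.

== SKYLINES ==
[[11,6],[17,0]]
[[11,6],[17,9],[27,0]]
[[11,6],[17,9],[23,20],[27,0]]
[[8,3],[11,6],[17,9],[23,20],[27,0]]
[[8,3],[11,6],[17,9],[23,20],[27,2],[35,0]]
[[8,3],[11,6],[17,9],[23,20],[27,2],[35,0]]
[[8,3],[11,6],[17,9],[23,20],[27,2],[35,0],[38,10],[40,0]]
[[8,3],[11,6],[17,9],[23,20],[27,9],[28,2],[35,0],[38,10],[40,0]]
[[8,3],[11,6],[17,9],[23,20],[27,9],[28,2],[35,0],[38,10],[40,0]]
[[8,3],[11,6],[17,9],[23,20],[27,16],[29,2],[35,0],[38,10],[40,0]]
[[8,3],[11,6],[12,16],[17,9],[23,20],[27,16],[29,2],[35,0],[38,10],[40,0]]
[[8,3],[11,6],[12,16],[17,9],[23,20],[27,16],[29,2],[35,0],[38,10],[40,0]]
[[8,3],[11,6],[12,16],[17,9],[23,20],[27,16],[29,2],[35,0],[38,10],[40,0]]
[[8,3],[11,6],[12,16],[17,9],[23,20],[27,16],[29,13],[35,0],[38,10],[40,0]]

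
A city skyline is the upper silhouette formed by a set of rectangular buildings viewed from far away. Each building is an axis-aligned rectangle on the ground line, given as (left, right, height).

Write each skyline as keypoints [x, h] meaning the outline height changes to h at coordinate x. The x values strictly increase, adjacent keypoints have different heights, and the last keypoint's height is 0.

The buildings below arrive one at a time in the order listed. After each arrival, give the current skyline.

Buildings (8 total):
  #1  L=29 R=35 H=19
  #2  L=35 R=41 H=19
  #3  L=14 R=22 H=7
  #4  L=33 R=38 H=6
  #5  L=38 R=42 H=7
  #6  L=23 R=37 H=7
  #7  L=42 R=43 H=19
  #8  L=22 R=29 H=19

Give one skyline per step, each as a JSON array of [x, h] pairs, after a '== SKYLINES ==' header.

== SKYLINES ==
[[29,19],[35,0]]
[[29,19],[41,0]]
[[14,7],[22,0],[29,19],[41,0]]
[[14,7],[22,0],[29,19],[41,0]]
[[14,7],[22,0],[29,19],[41,7],[42,0]]
[[14,7],[22,0],[23,7],[29,19],[41,7],[42,0]]
[[14,7],[22,0],[23,7],[29,19],[41,7],[42,19],[43,0]]
[[14,7],[22,19],[41,7],[42,19],[43,0]]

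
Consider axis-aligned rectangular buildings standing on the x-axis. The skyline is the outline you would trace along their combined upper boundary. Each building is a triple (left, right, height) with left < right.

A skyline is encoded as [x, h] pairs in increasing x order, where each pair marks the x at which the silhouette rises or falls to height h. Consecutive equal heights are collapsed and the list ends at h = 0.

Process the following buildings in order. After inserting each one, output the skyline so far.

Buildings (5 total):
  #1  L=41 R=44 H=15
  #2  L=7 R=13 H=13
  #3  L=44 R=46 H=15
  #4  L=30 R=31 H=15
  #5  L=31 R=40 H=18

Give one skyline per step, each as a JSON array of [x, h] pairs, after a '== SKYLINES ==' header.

== SKYLINES ==
[[41,15],[44,0]]
[[7,13],[13,0],[41,15],[44,0]]
[[7,13],[13,0],[41,15],[46,0]]
[[7,13],[13,0],[30,15],[31,0],[41,15],[46,0]]
[[7,13],[13,0],[30,15],[31,18],[40,0],[41,15],[46,0]]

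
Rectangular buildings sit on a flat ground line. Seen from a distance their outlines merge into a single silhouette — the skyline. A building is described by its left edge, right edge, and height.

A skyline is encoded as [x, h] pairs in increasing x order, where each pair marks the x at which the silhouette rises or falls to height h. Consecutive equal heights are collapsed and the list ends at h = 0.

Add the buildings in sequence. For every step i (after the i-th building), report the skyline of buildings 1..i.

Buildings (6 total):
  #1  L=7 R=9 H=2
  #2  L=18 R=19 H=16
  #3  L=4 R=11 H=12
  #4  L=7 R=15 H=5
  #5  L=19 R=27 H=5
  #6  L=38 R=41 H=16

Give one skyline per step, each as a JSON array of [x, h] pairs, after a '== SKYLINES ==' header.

== SKYLINES ==
[[7,2],[9,0]]
[[7,2],[9,0],[18,16],[19,0]]
[[4,12],[11,0],[18,16],[19,0]]
[[4,12],[11,5],[15,0],[18,16],[19,0]]
[[4,12],[11,5],[15,0],[18,16],[19,5],[27,0]]
[[4,12],[11,5],[15,0],[18,16],[19,5],[27,0],[38,16],[41,0]]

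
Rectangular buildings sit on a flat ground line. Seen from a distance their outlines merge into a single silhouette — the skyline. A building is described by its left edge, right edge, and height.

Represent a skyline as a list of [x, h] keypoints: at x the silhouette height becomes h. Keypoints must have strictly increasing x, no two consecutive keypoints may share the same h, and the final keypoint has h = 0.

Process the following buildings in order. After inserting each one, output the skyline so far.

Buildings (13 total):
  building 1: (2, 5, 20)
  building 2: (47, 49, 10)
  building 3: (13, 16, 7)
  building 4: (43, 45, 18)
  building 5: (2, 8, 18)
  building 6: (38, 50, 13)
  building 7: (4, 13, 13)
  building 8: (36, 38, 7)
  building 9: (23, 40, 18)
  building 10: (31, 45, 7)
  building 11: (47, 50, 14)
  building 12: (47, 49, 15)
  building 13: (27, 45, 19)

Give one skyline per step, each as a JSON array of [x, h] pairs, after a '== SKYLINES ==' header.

== SKYLINES ==
[[2,20],[5,0]]
[[2,20],[5,0],[47,10],[49,0]]
[[2,20],[5,0],[13,7],[16,0],[47,10],[49,0]]
[[2,20],[5,0],[13,7],[16,0],[43,18],[45,0],[47,10],[49,0]]
[[2,20],[5,18],[8,0],[13,7],[16,0],[43,18],[45,0],[47,10],[49,0]]
[[2,20],[5,18],[8,0],[13,7],[16,0],[38,13],[43,18],[45,13],[50,0]]
[[2,20],[5,18],[8,13],[13,7],[16,0],[38,13],[43,18],[45,13],[50,0]]
[[2,20],[5,18],[8,13],[13,7],[16,0],[36,7],[38,13],[43,18],[45,13],[50,0]]
[[2,20],[5,18],[8,13],[13,7],[16,0],[23,18],[40,13],[43,18],[45,13],[50,0]]
[[2,20],[5,18],[8,13],[13,7],[16,0],[23,18],[40,13],[43,18],[45,13],[50,0]]
[[2,20],[5,18],[8,13],[13,7],[16,0],[23,18],[40,13],[43,18],[45,13],[47,14],[50,0]]
[[2,20],[5,18],[8,13],[13,7],[16,0],[23,18],[40,13],[43,18],[45,13],[47,15],[49,14],[50,0]]
[[2,20],[5,18],[8,13],[13,7],[16,0],[23,18],[27,19],[45,13],[47,15],[49,14],[50,0]]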